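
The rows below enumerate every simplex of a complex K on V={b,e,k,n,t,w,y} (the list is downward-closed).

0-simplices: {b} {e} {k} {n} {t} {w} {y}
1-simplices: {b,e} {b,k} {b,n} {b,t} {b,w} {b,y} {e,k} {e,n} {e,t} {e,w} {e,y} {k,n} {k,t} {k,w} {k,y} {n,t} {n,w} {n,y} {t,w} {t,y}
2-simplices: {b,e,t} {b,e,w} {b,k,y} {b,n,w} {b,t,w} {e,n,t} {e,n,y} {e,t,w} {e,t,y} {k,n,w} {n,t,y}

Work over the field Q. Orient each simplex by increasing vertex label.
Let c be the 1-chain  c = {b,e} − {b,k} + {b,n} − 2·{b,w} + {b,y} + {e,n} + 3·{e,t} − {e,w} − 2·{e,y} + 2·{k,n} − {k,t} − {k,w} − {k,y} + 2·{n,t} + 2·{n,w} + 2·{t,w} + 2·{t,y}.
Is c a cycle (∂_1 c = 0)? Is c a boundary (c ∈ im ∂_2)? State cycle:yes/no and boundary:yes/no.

cycle:yes boundary:no

n_0=7 n_1=20 n_2=11  [Q]
∂1: piv[be,bk,bn,bt,bw,by] rk=6  ker:ek,en,et,ew,ey,kn,kt,kw,ky,nt,nw,ny,tw,ty
∂2: piv[bet,bew,bky,bnw,btw,ent,eny,ety,knw] rk=9  ker:etw,nty
∂1c = 0
c vs im∂2: residual ≠ 0 ⇒ not boundary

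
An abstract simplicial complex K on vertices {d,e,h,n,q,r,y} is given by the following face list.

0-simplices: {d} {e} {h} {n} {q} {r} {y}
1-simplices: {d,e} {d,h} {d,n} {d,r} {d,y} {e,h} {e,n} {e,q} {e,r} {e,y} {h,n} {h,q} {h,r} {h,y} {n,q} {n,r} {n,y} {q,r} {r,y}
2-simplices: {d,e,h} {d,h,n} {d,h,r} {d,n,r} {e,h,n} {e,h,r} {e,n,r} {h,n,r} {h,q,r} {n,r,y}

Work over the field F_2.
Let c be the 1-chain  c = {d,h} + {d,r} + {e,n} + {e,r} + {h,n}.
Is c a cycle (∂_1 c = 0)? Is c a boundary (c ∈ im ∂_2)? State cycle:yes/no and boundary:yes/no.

n_0=7 n_1=19 n_2=10  [Z2]
∂1: piv[de,dh,dn,dr,dy,eq] rk=6  ker:eh,en,er,ey,hn,hq,hr,hy,nq,nr,ny,qr,ry
∂2: piv[deh,dhn,dhr,dnr,ehn,ehr,hqr,nry] rk=8  ker:enr,hnr
∂1c = 0
c vs im∂2: reduces to 0 ⇒ boundary

cycle:yes boundary:yes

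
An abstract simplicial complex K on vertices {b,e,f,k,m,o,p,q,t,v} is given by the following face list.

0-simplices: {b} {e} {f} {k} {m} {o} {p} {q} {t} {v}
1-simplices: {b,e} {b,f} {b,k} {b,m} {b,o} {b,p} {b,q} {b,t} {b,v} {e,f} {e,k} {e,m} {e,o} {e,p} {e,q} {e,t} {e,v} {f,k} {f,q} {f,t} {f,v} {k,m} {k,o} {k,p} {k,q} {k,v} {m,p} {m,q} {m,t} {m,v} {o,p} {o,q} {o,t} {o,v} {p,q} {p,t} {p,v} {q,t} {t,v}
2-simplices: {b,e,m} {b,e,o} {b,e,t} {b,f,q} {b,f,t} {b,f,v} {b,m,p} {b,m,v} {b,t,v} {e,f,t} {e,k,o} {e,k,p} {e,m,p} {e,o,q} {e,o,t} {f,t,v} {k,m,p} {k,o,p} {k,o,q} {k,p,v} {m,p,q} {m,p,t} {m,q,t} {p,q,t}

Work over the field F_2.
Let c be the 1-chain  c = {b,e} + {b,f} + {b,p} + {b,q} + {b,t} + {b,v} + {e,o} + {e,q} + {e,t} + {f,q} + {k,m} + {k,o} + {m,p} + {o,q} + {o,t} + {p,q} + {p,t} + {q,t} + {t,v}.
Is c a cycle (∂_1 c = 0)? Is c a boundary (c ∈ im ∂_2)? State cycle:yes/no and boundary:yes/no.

n_0=10 n_1=39 n_2=24  [Z2]
∂1: piv[be,bf,bk,bm,bo,bp,bq,bt,bv] rk=9  ker:ef,ek,em,eo,ep,eq,et,ev,fk,fq,ft,fv,km,ko,kp,kq,kv,mp,mq,mt,mv,op,oq,ot,ov,pq,pt,pv,qt,tv
∂2: piv[bem,beo,bet,bfq,bft,bfv,bmp,bmv,btv,eft,eko,ekp,emp,eoq,eot,kmp,kop,koq,kpv,mpq,mpt,mqt] rk=22  ker:ftv,pqt
∂1c = 0
c vs im∂2: reduces to 0 ⇒ boundary

cycle:yes boundary:yes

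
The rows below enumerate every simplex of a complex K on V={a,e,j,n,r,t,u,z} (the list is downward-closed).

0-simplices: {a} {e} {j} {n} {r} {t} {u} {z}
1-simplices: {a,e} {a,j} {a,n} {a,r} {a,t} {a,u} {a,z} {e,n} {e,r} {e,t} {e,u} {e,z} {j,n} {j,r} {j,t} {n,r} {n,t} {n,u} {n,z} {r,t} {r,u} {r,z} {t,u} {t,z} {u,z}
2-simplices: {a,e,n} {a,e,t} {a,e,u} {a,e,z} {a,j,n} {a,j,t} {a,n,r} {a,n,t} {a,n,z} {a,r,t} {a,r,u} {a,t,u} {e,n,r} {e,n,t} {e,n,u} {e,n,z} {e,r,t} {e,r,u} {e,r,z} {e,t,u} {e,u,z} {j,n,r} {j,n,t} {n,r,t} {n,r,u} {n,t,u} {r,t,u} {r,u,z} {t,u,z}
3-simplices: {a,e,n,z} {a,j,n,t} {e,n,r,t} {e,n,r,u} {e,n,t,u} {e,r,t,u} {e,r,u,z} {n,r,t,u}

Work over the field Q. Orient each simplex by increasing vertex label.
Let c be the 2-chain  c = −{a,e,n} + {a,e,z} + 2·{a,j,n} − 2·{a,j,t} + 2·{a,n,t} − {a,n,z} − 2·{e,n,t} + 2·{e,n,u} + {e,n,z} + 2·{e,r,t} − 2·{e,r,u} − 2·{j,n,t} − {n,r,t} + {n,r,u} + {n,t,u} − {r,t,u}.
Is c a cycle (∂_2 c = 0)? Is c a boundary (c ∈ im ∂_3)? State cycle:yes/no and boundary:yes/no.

n_0=8 n_1=25 n_2=29 n_3=8  [Q]
∂1: piv[ae,aj,an,ar,at,au,az] rk=7  ker:en,er,et,eu,ez,jn,jr,jt,nr,nt,nu,nz,rt,ru,rz,tu,tz,uz
∂2: piv[aen,aet,aeu,aez,ajn,ajt,anr,ant,anz,art,aru,atu,enr,enu,erz,euz,jnr,tuz] rk=18  ker:ent,enz,ert,eru,etu,jnt,nrt,nru,ntu,rtu,ruz
∂3: piv[aenz,ajnt,enrt,enru,entu,ertu,eruz] rk=7  ker:nrtu
∂2c = 0
c vs im∂3: reduces to 0 ⇒ boundary

cycle:yes boundary:yes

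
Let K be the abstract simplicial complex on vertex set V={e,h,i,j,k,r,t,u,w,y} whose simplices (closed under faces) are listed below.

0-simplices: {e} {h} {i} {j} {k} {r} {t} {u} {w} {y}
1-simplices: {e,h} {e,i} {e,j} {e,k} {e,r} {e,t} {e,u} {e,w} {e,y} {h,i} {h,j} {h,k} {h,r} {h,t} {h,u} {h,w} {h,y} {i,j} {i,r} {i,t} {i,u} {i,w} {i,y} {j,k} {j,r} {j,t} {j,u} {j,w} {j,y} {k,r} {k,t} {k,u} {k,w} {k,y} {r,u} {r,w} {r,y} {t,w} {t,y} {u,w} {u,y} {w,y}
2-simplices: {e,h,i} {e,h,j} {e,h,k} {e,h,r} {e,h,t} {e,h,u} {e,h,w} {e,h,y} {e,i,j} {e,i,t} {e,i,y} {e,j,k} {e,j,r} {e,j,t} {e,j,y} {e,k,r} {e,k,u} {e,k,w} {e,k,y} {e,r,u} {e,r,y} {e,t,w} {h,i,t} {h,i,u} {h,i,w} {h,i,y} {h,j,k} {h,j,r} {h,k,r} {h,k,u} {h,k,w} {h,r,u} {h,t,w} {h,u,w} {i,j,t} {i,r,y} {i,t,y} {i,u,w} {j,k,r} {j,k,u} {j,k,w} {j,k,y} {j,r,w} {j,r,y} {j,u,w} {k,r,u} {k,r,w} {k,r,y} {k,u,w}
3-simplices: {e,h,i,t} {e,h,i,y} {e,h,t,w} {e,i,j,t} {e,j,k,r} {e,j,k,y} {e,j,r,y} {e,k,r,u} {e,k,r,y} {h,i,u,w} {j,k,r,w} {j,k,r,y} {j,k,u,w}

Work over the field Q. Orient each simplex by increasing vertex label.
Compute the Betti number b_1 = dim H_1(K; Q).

b_1=3

n_0=10 n_1=42 n_2=49 n_3=13  [Q]
∂1: piv[eh,ei,ej,ek,er,et,eu,ew,ey] rk=9  ker:hi,hj,hk,hr,ht,hu,hw,hy,ij,ir,it,iu,iw,iy,jk,jr,jt,ju,jw,jy,kr,kt,ku,kw,ky,ru,rw,ry,tw,ty,uw,uy,wy
∂2: piv[ehi,ehj,ehk,ehr,eht,ehu,ehw,ehy,eij,eit,eiy,ejk,ejr,ejt,ejy,ekr,eku,ekw,eky,eru,ery,etw,hiu,hiw,huw,iry,ity,jku,jkw,jrw] rk=30  ker:hit,hiy,hjk,hjr,hkr,hku,hkw,hru,htw,ijt,iuw,jkr,jky,jry,juw,kru,krw,kry,kuw
∂3: piv[ehit,ehiy,ehtw,eijt,ejkr,ejky,ejry,ekru,ekry,hiuw,jkrw,jkuw] rk=12  ker:jkry
b_1=(42−9)−30=3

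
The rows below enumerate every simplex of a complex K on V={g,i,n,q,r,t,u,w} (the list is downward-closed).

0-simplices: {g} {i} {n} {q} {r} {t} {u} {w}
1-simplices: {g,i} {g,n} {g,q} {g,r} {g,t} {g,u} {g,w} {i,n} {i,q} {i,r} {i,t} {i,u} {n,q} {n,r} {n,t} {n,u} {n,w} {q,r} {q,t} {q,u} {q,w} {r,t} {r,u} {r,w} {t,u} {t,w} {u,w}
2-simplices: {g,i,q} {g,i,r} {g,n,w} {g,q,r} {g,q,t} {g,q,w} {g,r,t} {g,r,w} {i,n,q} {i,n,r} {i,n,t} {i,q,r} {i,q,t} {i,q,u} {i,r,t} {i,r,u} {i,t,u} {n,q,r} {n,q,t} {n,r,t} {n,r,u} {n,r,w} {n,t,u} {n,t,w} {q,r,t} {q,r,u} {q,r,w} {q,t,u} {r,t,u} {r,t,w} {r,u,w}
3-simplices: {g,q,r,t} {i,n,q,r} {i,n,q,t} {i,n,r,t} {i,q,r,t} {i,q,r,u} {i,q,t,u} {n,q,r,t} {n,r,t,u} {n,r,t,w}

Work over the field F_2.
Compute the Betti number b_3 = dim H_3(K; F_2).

n_0=8 n_1=27 n_2=31 n_3=10  [Z2]
∂1: piv[gi,gn,gq,gr,gt,gu,gw] rk=7  ker:in,iq,ir,it,iu,nq,nr,nt,nu,nw,qr,qt,qu,qw,rt,ru,rw,tu,tw,uw
∂2: piv[giq,gir,gnw,gqr,gqt,gqw,grt,grw,inq,inr,int,iqt,iqu,iru,itu,nru,nrw,ntw,ruw] rk=19  ker:iqr,irt,nqr,nqt,nrt,ntu,qrt,qru,qrw,qtu,rtu,rtw
∂3: piv[gqrt,inqr,inqt,inrt,iqrt,iqru,iqtu,nrtu,nrtw] rk=9  ker:nqrt
b_3=(10−9)−0=1

b_3=1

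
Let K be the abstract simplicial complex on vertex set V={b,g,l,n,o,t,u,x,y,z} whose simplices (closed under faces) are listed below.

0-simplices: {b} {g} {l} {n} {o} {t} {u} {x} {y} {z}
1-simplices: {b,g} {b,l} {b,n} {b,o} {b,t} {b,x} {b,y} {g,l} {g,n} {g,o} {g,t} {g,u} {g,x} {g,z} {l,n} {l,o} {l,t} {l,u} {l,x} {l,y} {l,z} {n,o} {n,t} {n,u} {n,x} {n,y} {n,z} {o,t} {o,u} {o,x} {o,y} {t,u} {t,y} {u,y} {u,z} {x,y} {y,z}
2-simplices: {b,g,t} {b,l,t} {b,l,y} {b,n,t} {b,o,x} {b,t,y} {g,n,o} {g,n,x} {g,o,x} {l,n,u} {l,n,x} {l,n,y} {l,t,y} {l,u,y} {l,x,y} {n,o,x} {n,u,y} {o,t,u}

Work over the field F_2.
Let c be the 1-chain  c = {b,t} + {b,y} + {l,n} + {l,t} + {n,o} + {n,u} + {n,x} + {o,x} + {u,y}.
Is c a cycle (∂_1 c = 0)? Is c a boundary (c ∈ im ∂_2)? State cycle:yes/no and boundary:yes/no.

cycle:yes boundary:yes

n_0=10 n_1=37 n_2=18  [Z2]
∂1: piv[bg,bl,bn,bo,bt,bx,by,gu,gz] rk=9  ker:gl,gn,go,gt,gx,ln,lo,lt,lu,lx,ly,lz,no,nt,nu,nx,ny,nz,ot,ou,ox,oy,tu,ty,uy,uz,xy,yz
∂2: piv[bgt,blt,bly,bnt,box,bty,gno,gnx,gox,lnu,lnx,lny,luy,lxy,otu] rk=15  ker:lty,nox,nuy
∂1c = 0
c vs im∂2: reduces to 0 ⇒ boundary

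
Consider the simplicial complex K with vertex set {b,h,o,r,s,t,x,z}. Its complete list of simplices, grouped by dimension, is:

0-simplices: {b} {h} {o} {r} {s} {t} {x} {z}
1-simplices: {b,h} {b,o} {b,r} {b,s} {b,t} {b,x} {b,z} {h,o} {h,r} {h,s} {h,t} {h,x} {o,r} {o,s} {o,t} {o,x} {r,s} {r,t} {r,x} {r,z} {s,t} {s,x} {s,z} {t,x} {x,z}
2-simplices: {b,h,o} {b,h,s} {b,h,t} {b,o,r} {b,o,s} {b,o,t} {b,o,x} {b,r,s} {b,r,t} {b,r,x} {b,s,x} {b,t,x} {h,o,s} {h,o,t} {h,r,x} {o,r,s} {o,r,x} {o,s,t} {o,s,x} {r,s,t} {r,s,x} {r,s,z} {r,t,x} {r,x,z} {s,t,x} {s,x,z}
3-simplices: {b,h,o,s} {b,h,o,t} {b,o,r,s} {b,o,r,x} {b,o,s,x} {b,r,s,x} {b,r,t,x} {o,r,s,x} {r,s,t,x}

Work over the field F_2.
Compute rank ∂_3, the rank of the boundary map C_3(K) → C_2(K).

rank∂_3=8

n_0=8 n_1=25 n_2=26 n_3=9  [Z2]
∂1: piv[bh,bo,br,bs,bt,bx,bz] rk=7  ker:ho,hr,hs,ht,hx,or,os,ot,ox,rs,rt,rx,rz,st,sx,sz,tx,xz
∂2: piv[bho,bhs,bht,bor,bos,bot,box,brs,brt,brx,bsx,btx,hrx,ost,rsz,rxz] rk=16  ker:hos,hot,ors,orx,osx,rst,rsx,rtx,stx,sxz
∂3: piv[bhos,bhot,bors,borx,bosx,brsx,brtx,rstx] rk=8  ker:orsx
rk∂_3=8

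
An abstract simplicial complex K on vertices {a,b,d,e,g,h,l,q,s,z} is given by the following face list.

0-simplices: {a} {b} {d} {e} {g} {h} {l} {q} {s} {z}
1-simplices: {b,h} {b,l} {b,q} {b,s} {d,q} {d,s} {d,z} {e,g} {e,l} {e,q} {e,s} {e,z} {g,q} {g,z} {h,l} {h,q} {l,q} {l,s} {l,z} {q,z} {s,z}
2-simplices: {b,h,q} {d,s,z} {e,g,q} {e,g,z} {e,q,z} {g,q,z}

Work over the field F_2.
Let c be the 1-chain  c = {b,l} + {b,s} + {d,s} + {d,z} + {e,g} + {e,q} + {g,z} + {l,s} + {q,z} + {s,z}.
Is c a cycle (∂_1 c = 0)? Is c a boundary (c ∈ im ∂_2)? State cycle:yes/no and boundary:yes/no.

n_0=10 n_1=21 n_2=6  [Z2]
∂1: piv[bh,bl,bq,bs,dq,dz,eg,el] rk=8  ker:ds,eq,es,ez,gq,gz,hl,hq,lq,ls,lz,qz,sz
∂2: piv[bhq,dsz,egq,egz,eqz] rk=5  ker:gqz
∂1c = 0
c vs im∂2: residual ≠ 0 ⇒ not boundary

cycle:yes boundary:no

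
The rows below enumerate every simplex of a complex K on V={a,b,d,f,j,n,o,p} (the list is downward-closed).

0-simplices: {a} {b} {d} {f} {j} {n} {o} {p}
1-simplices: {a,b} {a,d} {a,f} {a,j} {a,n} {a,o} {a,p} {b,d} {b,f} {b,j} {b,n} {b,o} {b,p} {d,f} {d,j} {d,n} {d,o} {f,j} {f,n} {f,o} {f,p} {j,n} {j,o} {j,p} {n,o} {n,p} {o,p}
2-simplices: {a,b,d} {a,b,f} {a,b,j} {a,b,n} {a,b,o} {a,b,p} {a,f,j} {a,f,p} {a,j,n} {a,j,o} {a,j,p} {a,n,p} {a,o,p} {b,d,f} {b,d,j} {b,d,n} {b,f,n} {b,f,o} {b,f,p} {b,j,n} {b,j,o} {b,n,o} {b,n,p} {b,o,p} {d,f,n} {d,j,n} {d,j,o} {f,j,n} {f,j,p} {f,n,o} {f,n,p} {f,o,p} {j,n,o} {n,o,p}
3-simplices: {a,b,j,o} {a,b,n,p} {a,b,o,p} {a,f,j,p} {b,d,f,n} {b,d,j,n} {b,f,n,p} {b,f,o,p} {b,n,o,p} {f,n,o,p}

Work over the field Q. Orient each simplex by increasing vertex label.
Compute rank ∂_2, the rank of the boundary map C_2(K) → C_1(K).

rank∂_2=20

n_0=8 n_1=27 n_2=34 n_3=10  [Q]
∂1: piv[ab,ad,af,aj,an,ao,ap] rk=7  ker:bd,bf,bj,bn,bo,bp,df,dj,dn,do,fj,fn,fo,fp,jn,jo,jp,no,np,op
∂2: piv[abd,abf,abj,abn,abo,abp,afj,afp,ajn,ajo,ajp,anp,aop,bdf,bdj,bdn,bfn,bfo,bno,djo] rk=20  ker:bfp,bjn,bjo,bnp,bop,dfn,djn,fjn,fjp,fno,fnp,fop,jno,nop
∂3: piv[abjo,abnp,abop,afjp,bdfn,bdjn,bfnp,bfop,bnop,fnop] rk=10
rk∂_2=20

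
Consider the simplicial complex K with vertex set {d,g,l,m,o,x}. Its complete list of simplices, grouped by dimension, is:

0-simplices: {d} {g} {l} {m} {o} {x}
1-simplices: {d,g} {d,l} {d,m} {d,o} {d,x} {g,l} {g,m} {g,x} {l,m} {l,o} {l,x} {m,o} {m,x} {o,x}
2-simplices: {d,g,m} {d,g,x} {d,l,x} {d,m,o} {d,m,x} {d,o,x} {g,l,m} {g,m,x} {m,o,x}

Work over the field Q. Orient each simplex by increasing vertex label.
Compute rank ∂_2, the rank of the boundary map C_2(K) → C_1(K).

rank∂_2=7

n_0=6 n_1=14 n_2=9  [Q]
∂1: piv[dg,dl,dm,do,dx] rk=5  ker:gl,gm,gx,lm,lo,lx,mo,mx,ox
∂2: piv[dgm,dgx,dlx,dmo,dmx,dox,glm] rk=7  ker:gmx,mox
rk∂_2=7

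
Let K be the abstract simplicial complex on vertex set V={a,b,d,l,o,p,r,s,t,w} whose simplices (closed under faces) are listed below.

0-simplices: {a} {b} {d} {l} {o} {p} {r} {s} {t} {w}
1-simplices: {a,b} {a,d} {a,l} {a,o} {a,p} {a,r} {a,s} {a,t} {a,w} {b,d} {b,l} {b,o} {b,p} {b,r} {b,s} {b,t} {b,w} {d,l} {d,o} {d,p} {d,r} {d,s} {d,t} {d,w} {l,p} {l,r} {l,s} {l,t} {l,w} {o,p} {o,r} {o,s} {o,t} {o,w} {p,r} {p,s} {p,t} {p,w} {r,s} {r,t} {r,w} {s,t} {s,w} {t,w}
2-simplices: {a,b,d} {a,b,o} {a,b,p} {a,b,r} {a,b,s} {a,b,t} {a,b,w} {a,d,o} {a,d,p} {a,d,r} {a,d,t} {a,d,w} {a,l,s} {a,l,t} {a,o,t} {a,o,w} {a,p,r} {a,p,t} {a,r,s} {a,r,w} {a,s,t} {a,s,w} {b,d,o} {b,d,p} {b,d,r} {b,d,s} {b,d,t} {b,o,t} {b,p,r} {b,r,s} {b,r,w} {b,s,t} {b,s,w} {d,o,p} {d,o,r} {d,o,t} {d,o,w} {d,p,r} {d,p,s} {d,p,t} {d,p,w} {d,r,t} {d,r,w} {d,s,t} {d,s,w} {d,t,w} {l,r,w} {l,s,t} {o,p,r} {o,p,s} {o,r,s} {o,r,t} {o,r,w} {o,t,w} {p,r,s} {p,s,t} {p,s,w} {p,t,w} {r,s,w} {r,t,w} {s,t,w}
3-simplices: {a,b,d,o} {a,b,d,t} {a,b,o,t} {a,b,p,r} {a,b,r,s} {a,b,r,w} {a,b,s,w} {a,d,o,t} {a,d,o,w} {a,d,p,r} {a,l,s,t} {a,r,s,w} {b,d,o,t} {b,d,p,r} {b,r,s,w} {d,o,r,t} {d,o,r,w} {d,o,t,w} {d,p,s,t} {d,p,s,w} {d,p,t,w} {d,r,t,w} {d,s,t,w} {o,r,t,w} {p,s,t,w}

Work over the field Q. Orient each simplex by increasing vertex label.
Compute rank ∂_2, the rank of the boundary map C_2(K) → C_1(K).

n_0=10 n_1=44 n_2=61 n_3=25  [Q]
∂1: piv[ab,ad,al,ao,ap,ar,as,at,aw] rk=9  ker:bd,bl,bo,bp,br,bs,bt,bw,dl,do,dp,dr,ds,dt,dw,lp,lr,ls,lt,lw,op,or,os,ot,ow,pr,ps,pt,pw,rs,rt,rw,st,sw,tw
∂2: piv[abd,abo,abp,abr,abs,abt,abw,ado,adp,adr,adt,adw,als,alt,aot,aow,apr,apt,ars,arw,ast,asw,bds,dop,dor,dps,dpw,drt,dtw,lrw,ops] rk=31  ker:bdo,bdp,bdr,bdt,bot,bpr,brs,brw,bst,bsw,dot,dow,dpr,dpt,drw,dst,dsw,lst,opr,ors,ort,orw,otw,prs,pst,psw,ptw,rsw,rtw,stw
∂3: piv[abdo,abdt,abot,abpr,abrs,abrw,absw,adot,adow,adpr,alst,arsw,bdpr,dort,dorw,dotw,dpst,dpsw,dptw,drtw,dstw] rk=21  ker:bdot,brsw,ortw,pstw
rk∂_2=31

rank∂_2=31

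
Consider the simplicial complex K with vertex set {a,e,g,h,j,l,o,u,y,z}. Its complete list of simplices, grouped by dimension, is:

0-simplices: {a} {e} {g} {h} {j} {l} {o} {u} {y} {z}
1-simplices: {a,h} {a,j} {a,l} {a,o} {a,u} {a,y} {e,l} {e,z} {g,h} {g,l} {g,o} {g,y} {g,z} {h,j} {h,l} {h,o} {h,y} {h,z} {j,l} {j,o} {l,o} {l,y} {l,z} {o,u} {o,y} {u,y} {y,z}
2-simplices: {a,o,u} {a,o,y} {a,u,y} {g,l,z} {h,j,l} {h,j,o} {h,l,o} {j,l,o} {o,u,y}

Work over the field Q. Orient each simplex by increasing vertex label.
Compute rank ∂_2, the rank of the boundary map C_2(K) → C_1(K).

rank∂_2=7

n_0=10 n_1=27 n_2=9  [Q]
∂1: piv[ah,aj,al,ao,au,ay,el,ez,gh] rk=9  ker:gl,go,gy,gz,hj,hl,ho,hy,hz,jl,jo,lo,ly,lz,ou,oy,uy,yz
∂2: piv[aou,aoy,auy,glz,hjl,hjo,hlo] rk=7  ker:jlo,ouy
rk∂_2=7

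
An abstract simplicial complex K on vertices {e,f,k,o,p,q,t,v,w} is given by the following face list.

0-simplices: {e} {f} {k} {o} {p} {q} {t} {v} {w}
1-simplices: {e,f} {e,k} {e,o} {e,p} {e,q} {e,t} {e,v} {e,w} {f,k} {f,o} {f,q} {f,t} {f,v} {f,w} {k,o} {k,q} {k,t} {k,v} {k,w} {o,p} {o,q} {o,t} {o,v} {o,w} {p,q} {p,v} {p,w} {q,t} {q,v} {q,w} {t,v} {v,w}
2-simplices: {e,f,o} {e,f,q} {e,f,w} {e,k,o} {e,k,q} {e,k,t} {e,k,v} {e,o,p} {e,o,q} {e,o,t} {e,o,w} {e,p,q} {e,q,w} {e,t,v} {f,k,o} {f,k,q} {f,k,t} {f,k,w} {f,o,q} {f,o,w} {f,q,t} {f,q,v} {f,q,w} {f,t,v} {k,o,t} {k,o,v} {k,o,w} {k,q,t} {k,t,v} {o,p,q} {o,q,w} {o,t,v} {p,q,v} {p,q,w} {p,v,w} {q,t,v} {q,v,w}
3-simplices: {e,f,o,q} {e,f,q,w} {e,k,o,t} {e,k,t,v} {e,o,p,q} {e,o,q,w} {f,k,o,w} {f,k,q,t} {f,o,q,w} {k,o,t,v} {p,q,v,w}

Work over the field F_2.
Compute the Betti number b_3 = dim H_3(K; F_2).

n_0=9 n_1=32 n_2=37 n_3=11  [Z2]
∂1: piv[ef,ek,eo,ep,eq,et,ev,ew] rk=8  ker:fk,fo,fq,ft,fv,fw,ko,kq,kt,kv,kw,op,oq,ot,ov,ow,pq,pv,pw,qt,qv,qw,tv,vw
∂2: piv[efo,efq,efw,eko,ekq,ekt,ekv,eop,eoq,eot,eow,epq,eqw,etv,fko,fkt,fkw,fqt,fqv,ftv,kov,pqv,pqw,pvw] rk=24  ker:fkq,foq,fow,fqw,kot,kow,kqt,ktv,opq,oqw,otv,qtv,qvw
∂3: piv[efoq,efqw,ekot,ektv,eopq,eoqw,fkow,fkqt,foqw,kotv,pqvw] rk=11
b_3=(11−11)−0=0

b_3=0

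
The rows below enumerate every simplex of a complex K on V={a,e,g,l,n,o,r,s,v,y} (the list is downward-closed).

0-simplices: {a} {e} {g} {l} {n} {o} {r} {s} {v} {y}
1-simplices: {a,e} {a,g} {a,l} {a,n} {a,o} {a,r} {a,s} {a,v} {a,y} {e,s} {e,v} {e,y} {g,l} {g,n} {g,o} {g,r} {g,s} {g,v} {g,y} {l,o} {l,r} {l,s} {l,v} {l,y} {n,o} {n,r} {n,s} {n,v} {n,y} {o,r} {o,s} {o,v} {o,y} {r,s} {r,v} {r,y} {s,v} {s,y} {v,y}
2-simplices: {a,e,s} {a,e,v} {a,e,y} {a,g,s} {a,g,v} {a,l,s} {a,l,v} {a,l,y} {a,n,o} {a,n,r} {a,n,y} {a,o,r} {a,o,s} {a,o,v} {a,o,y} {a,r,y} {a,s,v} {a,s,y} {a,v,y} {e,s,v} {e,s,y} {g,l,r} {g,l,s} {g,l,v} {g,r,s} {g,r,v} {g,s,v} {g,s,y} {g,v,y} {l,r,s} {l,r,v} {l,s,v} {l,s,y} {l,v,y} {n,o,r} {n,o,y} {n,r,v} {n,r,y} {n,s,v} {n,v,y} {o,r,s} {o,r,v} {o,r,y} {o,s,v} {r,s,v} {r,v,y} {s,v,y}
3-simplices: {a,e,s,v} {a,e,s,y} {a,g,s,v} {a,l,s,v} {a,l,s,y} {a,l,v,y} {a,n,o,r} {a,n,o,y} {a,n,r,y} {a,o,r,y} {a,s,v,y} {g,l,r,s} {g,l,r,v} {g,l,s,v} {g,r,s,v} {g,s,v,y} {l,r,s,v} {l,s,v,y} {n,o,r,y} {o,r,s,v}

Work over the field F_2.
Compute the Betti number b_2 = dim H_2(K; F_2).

b_2=3

n_0=10 n_1=39 n_2=47 n_3=20  [Z2]
∂1: piv[ae,ag,al,an,ao,ar,as,av,ay] rk=9  ker:es,ev,ey,gl,gn,go,gr,gs,gv,gy,lo,lr,ls,lv,ly,no,nr,ns,nv,ny,or,os,ov,oy,rs,rv,ry,sv,sy,vy
∂2: piv[aes,aev,aey,ags,agv,als,alv,aly,ano,anr,any,aor,aos,aov,aoy,ary,asv,asy,avy,glr,gls,grs,grv,gsy,nrv,nsv,nvy] rk=27  ker:esv,esy,glv,gsv,gvy,lrs,lrv,lsv,lsy,lvy,nor,noy,nry,ors,orv,ory,osv,rsv,rvy,svy
∂3: piv[aesv,aesy,agsv,alsv,alsy,alvy,anor,anoy,anry,aory,asvy,glrs,glrv,glsv,grsv,gsvy,orsv] rk=17  ker:lrsv,lsvy,nory
b_2=(47−27)−17=3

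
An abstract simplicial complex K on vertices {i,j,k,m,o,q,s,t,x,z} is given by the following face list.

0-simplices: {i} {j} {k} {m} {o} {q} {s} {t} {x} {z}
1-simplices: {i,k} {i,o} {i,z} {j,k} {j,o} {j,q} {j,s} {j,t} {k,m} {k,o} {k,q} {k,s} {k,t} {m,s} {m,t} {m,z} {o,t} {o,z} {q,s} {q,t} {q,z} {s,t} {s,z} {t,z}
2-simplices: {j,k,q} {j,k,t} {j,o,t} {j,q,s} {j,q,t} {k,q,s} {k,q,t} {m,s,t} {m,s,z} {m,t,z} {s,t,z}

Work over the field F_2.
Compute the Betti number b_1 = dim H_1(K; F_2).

b_1=7

n_0=10 n_1=24 n_2=11  [Z2]
∂1: piv[ik,io,iz,jk,jq,js,jt,km] rk=8  ker:jo,ko,kq,ks,kt,ms,mt,mz,ot,oz,qs,qt,qz,st,sz,tz
∂2: piv[jkq,jkt,jot,jqs,jqt,kqs,mst,msz,mtz] rk=9  ker:kqt,stz
b_1=(24−8)−9=7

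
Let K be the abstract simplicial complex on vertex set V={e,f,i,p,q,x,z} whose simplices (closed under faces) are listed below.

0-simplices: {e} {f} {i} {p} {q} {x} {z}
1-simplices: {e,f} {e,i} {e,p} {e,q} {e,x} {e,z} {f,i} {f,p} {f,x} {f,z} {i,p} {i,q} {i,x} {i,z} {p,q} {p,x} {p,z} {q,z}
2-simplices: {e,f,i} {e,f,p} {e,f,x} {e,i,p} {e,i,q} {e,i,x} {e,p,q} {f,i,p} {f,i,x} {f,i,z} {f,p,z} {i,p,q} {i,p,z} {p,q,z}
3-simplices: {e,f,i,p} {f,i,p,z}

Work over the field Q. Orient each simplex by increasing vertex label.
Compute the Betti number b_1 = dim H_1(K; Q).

n_0=7 n_1=18 n_2=14 n_3=2  [Q]
∂1: piv[ef,ei,ep,eq,ex,ez] rk=6  ker:fi,fp,fx,fz,ip,iq,ix,iz,pq,px,pz,qz
∂2: piv[efi,efp,efx,eip,eiq,eix,epq,fiz,fpz,pqz] rk=10  ker:fip,fix,ipq,ipz
∂3: piv[efip,fipz] rk=2
b_1=(18−6)−10=2

b_1=2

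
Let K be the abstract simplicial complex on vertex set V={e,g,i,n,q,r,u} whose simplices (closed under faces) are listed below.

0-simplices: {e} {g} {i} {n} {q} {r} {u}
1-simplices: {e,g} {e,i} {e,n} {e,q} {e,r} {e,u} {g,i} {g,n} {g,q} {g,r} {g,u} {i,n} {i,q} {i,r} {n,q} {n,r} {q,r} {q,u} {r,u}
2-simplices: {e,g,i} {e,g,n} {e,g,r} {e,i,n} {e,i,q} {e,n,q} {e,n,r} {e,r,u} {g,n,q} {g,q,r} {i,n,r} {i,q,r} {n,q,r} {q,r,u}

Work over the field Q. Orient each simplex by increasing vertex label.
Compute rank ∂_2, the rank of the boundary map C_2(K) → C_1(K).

rank∂_2=12

n_0=7 n_1=19 n_2=14  [Q]
∂1: piv[eg,ei,en,eq,er,eu] rk=6  ker:gi,gn,gq,gr,gu,in,iq,ir,nq,nr,qr,qu,ru
∂2: piv[egi,egn,egr,ein,eiq,enq,enr,eru,gnq,gqr,inr,qru] rk=12  ker:iqr,nqr
rk∂_2=12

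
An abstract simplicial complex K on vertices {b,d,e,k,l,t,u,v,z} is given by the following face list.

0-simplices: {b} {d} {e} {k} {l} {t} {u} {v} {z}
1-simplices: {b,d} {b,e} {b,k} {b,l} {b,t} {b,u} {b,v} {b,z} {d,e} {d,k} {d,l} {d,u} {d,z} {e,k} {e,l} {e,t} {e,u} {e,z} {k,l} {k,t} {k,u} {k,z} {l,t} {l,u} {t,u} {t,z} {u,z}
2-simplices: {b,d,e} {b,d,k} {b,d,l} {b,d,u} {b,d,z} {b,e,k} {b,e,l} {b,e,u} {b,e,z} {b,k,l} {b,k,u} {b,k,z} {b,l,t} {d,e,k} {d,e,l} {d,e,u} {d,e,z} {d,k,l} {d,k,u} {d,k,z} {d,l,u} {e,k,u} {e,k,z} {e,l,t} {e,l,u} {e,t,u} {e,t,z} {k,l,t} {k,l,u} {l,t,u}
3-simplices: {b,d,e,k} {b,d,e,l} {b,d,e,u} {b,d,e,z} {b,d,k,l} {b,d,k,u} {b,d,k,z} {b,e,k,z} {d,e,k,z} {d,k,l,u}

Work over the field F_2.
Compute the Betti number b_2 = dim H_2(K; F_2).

n_0=9 n_1=27 n_2=30 n_3=10  [Z2]
∂1: piv[bd,be,bk,bl,bt,bu,bv,bz] rk=8  ker:de,dk,dl,du,dz,ek,el,et,eu,ez,kl,kt,ku,kz,lt,lu,tu,tz,uz
∂2: piv[bde,bdk,bdl,bdu,bdz,bek,bel,beu,bez,bkl,bku,bkz,blt,dlu,elt,etu,etz,klt] rk=18  ker:dek,del,deu,dez,dkl,dku,dkz,eku,ekz,elu,klu,ltu
∂3: piv[bdek,bdel,bdeu,bdez,bdkl,bdku,bdkz,bekz,dklu] rk=9  ker:dekz
b_2=(30−18)−9=3

b_2=3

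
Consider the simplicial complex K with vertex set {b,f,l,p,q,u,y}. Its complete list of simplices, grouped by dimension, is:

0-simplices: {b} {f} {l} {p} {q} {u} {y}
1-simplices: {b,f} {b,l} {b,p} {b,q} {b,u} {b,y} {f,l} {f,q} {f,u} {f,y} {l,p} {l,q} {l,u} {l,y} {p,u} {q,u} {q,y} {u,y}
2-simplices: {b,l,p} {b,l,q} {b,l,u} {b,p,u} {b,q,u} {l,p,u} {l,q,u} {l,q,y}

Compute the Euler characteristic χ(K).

χ(K)=-3

n_0=7 n_1=18 n_2=8
χ=+7−18+8=-3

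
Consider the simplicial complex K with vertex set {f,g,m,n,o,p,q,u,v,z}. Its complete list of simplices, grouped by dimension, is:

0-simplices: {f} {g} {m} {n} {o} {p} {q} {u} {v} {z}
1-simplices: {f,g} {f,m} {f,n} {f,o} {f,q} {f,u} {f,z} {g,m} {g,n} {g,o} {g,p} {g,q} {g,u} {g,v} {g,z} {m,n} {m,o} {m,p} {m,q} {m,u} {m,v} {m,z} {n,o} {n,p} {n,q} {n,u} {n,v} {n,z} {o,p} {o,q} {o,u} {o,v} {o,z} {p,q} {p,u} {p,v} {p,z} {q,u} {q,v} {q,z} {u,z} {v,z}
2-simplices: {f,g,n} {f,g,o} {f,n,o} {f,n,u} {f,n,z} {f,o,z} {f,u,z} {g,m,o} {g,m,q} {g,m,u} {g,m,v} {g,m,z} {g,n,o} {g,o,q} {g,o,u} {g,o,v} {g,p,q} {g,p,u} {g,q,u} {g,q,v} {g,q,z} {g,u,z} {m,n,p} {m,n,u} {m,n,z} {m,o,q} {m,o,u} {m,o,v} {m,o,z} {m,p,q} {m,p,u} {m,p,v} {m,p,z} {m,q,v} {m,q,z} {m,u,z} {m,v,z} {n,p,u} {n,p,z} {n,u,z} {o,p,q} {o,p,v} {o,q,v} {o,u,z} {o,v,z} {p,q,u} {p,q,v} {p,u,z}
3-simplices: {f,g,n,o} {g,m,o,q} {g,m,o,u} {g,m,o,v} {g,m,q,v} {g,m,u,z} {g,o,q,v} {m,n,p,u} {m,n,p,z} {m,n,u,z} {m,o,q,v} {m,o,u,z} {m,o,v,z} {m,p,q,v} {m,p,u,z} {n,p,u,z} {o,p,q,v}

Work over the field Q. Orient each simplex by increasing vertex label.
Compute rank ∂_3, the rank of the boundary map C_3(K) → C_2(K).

rank∂_3=15

n_0=10 n_1=42 n_2=48 n_3=17  [Q]
∂1: piv[fg,fm,fn,fo,fq,fu,fz,gp,gv] rk=9  ker:gm,gn,go,gq,gu,gz,mn,mo,mp,mq,mu,mv,mz,no,np,nq,nu,nv,nz,op,oq,ou,ov,oz,pq,pu,pv,pz,qu,qv,qz,uz,vz
∂2: piv[fgn,fgo,fno,fnu,fnz,foz,fuz,gmo,gmq,gmu,gmv,gmz,goq,gou,gov,gpq,gpu,gqu,gqv,gqz,guz,mnp,mnu,moz,mpq,mpv,mpz,mvz,opq] rk=29  ker:gno,mnz,moq,mou,mov,mpu,mqv,mqz,muz,npu,npz,nuz,opv,oqv,ouz,ovz,pqu,pqv,puz
∂3: piv[fgno,gmoq,gmou,gmov,gmqv,gmuz,goqv,mnpu,mnpz,mnuz,mouz,movz,mpqv,mpuz,opqv] rk=15  ker:moqv,npuz
rk∂_3=15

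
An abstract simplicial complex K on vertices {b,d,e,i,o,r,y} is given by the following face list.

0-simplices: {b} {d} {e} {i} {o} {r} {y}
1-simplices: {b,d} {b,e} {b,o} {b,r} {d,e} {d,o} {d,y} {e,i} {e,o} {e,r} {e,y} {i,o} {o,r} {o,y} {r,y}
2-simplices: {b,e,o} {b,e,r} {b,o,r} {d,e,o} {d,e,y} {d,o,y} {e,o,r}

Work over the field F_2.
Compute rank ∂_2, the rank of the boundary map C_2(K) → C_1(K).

n_0=7 n_1=15 n_2=7  [Z2]
∂1: piv[bd,be,bo,br,dy,ei] rk=6  ker:de,do,eo,er,ey,io,or,oy,ry
∂2: piv[beo,ber,bor,deo,dey,doy] rk=6  ker:eor
rk∂_2=6

rank∂_2=6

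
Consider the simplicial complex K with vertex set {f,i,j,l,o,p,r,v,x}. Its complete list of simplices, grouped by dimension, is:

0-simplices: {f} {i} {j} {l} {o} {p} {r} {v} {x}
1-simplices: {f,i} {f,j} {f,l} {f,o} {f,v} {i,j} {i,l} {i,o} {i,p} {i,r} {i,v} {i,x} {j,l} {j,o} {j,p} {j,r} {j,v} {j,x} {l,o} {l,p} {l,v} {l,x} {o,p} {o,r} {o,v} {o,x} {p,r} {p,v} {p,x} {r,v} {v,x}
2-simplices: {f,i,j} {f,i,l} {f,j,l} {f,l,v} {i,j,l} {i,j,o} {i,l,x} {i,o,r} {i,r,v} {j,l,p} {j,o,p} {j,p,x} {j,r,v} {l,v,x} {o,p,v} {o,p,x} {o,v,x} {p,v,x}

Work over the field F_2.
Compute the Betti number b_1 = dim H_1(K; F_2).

b_1=7

n_0=9 n_1=31 n_2=18  [Z2]
∂1: piv[fi,fj,fl,fo,fv,ip,ir,ix] rk=8  ker:ij,il,io,iv,jl,jo,jp,jr,jv,jx,lo,lp,lv,lx,op,or,ov,ox,pr,pv,px,rv,vx
∂2: piv[fij,fil,fjl,flv,ijo,ilx,ior,irv,jlp,jop,jpx,jrv,lvx,opv,opx,ovx] rk=16  ker:ijl,pvx
b_1=(31−8)−16=7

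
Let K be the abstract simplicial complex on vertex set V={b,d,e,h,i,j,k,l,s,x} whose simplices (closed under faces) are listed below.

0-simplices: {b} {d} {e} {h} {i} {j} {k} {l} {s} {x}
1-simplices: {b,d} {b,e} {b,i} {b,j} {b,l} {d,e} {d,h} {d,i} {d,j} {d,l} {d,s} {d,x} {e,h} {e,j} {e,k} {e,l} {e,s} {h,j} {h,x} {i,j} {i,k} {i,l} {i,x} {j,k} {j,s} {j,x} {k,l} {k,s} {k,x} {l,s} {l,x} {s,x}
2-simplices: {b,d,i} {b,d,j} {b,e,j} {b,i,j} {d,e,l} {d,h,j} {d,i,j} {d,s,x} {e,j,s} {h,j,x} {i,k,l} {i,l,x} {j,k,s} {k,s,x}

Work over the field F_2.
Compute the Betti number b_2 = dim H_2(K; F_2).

n_0=10 n_1=32 n_2=14  [Z2]
∂1: piv[bd,be,bi,bj,bl,dh,ds,dx,ek] rk=9  ker:de,di,dj,dl,eh,ej,el,es,hj,hx,ij,ik,il,ix,jk,js,jx,kl,ks,kx,ls,lx,sx
∂2: piv[bdi,bdj,bej,bij,del,dhj,dsx,ejs,hjx,ikl,ilx,jks,ksx] rk=13  ker:dij
b_2=(14−13)−0=1

b_2=1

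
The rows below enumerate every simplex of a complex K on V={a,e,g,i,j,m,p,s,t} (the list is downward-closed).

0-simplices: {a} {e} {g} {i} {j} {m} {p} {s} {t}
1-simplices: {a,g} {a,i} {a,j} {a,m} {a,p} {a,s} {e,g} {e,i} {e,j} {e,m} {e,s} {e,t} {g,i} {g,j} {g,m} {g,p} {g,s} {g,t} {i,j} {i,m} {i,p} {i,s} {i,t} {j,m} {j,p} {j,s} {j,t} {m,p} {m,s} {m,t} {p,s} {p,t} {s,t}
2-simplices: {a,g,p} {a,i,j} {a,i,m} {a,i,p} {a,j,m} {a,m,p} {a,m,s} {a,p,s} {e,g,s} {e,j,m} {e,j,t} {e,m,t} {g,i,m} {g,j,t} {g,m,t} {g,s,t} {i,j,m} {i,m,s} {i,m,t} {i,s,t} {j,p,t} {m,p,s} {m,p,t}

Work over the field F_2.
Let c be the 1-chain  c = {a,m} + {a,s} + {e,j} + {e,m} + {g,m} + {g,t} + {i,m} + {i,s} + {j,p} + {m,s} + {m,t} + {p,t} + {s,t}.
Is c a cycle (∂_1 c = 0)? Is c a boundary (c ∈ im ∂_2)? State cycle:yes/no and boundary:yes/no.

n_0=9 n_1=33 n_2=23  [Z2]
∂1: piv[ag,ai,aj,am,ap,as,eg,et] rk=8  ker:ei,ej,em,es,gi,gj,gm,gp,gs,gt,ij,im,ip,is,it,jm,jp,js,jt,mp,ms,mt,ps,pt,st
∂2: piv[agp,aij,aim,aip,ajm,amp,ams,aps,egs,ejm,ejt,emt,gim,gjt,gmt,gst,ims,imt,ist,jpt,mpt] rk=21  ker:ijm,mps
∂1c = 0
c vs im∂2: reduces to 0 ⇒ boundary

cycle:yes boundary:yes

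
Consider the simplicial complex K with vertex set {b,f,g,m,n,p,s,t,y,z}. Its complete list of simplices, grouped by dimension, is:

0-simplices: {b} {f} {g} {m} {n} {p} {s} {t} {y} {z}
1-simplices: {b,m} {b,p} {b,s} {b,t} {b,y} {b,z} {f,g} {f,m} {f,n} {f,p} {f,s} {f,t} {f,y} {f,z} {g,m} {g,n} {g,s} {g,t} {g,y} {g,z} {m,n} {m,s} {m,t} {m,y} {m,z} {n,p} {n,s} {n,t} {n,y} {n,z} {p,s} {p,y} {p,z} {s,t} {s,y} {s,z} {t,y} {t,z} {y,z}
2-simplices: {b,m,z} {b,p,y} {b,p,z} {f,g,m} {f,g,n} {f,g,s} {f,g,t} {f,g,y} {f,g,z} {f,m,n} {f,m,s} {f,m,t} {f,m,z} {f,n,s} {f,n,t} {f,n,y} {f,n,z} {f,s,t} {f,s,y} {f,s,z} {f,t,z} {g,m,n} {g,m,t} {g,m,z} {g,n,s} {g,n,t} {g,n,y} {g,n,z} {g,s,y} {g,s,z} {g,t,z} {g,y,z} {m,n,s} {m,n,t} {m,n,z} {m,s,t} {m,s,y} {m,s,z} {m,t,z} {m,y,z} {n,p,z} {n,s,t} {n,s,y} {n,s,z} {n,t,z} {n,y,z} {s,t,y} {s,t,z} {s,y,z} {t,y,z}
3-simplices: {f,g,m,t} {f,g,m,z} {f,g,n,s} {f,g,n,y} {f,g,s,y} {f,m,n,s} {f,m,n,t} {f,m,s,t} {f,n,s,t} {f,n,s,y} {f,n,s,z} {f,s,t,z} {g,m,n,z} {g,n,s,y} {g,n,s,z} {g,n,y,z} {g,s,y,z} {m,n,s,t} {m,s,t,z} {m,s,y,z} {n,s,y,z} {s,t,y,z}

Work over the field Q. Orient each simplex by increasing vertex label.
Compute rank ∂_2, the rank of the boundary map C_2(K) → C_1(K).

n_0=10 n_1=39 n_2=50 n_3=22  [Q]
∂1: piv[bm,bp,bs,bt,by,bz,fg,fm,fn] rk=9  ker:fp,fs,ft,fy,fz,gm,gn,gs,gt,gy,gz,mn,ms,mt,my,mz,np,ns,nt,ny,nz,ps,py,pz,st,sy,sz,ty,tz,yz
∂2: piv[bmz,bpy,bpz,fgm,fgn,fgs,fgt,fgy,fgz,fmn,fms,fmt,fmz,fns,fnt,fny,fnz,fst,fsy,fsz,ftz,gyz,msy,npz,sty] rk=25  ker:gmn,gmt,gmz,gns,gnt,gny,gnz,gsy,gsz,gtz,mns,mnt,mnz,mst,msz,mtz,myz,nst,nsy,nsz,ntz,nyz,stz,syz,tyz
∂3: piv[fgmt,fgmz,fgns,fgny,fgsy,fmns,fmnt,fmst,fnst,fnsy,fnsz,fstz,gmnz,gnsz,gnyz,gsyz,mstz,msyz,styz] rk=19  ker:gnsy,mnst,nsyz
rk∂_2=25

rank∂_2=25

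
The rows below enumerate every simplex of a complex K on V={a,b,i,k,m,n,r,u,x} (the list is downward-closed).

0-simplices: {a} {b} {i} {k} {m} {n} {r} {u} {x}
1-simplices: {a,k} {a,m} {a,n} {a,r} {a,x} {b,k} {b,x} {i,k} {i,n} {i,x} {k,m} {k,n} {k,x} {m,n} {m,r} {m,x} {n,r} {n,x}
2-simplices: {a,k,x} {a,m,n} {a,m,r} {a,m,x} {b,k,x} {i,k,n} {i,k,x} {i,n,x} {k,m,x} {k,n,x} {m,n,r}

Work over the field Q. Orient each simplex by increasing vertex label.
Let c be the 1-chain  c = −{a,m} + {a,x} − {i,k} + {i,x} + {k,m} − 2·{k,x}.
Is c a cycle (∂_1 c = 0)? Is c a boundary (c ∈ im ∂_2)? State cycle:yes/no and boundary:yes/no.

n_0=9 n_1=18 n_2=11  [Q]
∂1: piv[ak,am,an,ar,ax,bk,ik] rk=7  ker:bx,in,ix,km,kn,kx,mn,mr,mx,nr,nx
∂2: piv[akx,amn,amr,amx,bkx,ikn,ikx,inx,kmx,mnr] rk=10  ker:knx
∂1c = 0
c vs im∂2: reduces to 0 ⇒ boundary

cycle:yes boundary:yes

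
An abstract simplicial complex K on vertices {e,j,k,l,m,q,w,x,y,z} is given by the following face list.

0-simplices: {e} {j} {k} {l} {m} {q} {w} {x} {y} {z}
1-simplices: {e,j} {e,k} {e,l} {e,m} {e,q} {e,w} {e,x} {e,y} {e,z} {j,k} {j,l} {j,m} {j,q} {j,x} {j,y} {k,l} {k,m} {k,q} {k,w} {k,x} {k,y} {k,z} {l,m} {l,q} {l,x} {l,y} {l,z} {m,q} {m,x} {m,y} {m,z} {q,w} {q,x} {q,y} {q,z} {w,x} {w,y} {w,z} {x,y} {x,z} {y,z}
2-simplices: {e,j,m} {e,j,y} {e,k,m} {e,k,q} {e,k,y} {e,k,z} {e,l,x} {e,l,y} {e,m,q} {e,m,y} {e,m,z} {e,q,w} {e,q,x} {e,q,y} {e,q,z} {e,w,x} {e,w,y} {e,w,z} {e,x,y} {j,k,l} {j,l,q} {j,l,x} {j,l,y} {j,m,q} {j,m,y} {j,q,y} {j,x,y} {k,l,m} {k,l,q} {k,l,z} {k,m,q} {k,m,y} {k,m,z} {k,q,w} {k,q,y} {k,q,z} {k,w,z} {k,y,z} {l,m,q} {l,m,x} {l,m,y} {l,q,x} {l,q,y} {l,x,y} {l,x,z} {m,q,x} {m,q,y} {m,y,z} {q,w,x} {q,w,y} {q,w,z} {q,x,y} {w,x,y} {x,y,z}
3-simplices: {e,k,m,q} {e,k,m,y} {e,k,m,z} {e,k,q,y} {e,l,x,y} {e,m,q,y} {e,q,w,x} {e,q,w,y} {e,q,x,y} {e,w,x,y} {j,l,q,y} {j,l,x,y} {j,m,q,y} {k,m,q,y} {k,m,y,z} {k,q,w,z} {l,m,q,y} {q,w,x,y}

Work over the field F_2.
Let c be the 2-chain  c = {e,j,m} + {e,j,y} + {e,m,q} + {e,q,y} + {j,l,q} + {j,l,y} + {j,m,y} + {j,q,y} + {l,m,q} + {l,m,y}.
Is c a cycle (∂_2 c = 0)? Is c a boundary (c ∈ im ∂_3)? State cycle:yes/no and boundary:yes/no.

n_0=10 n_1=41 n_2=54 n_3=18  [Z2]
∂1: piv[ej,ek,el,em,eq,ew,ex,ey,ez] rk=9  ker:jk,jl,jm,jq,jx,jy,kl,km,kq,kw,kx,ky,kz,lm,lq,lx,ly,lz,mq,mx,my,mz,qw,qx,qy,qz,wx,wy,wz,xy,xz,yz
∂2: piv[ejm,ejy,ekm,ekq,eky,ekz,elx,ely,emq,emy,emz,eqw,eqx,eqy,eqz,ewx,ewy,ewz,exy,jkl,jlq,jlx,jly,jmq,klm,klq,klz,kqw,kyz,lmx,lxz] rk=31  ker:jmy,jqy,jxy,kmq,kmy,kmz,kqy,kqz,kwz,lmq,lmy,lqx,lqy,lxy,mqx,mqy,myz,qwx,qwy,qwz,qxy,wxy,xyz
∂3: piv[ekmq,ekmy,ekmz,ekqy,elxy,emqy,eqwx,eqwy,eqxy,ewxy,jlqy,jlxy,jmqy,kmyz,kqwz,lmqy] rk=16  ker:kmqy,qwxy
∂2c = 0
c vs im∂3: residual ≠ 0 ⇒ not boundary

cycle:yes boundary:no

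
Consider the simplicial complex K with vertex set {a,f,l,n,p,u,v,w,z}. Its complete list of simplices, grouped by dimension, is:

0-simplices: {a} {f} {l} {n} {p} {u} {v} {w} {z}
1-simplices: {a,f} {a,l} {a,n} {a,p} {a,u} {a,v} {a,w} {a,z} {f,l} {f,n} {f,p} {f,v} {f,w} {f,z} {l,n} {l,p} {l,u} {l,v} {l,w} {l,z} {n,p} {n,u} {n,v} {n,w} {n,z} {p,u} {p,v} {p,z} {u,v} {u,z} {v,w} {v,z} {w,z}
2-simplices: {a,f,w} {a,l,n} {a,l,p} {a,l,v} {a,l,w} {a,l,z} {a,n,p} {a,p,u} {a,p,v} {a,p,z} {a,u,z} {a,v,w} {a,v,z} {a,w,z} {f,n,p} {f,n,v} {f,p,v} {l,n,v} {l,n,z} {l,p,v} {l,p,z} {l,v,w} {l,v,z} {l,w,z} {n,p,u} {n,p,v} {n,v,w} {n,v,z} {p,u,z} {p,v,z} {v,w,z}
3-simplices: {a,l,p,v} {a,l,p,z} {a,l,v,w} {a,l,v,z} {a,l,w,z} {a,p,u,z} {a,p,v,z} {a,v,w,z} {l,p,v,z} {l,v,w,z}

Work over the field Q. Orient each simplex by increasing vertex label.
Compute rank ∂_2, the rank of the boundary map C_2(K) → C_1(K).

n_0=9 n_1=33 n_2=31 n_3=10  [Q]
∂1: piv[af,al,an,ap,au,av,aw,az] rk=8  ker:fl,fn,fp,fv,fw,fz,ln,lp,lu,lv,lw,lz,np,nu,nv,nw,nz,pu,pv,pz,uv,uz,vw,vz,wz
∂2: piv[afw,aln,alp,alv,alw,alz,anp,apu,apv,apz,auz,avw,avz,awz,fnp,fnv,fpv,lnz,npu,nvw] rk=20  ker:lnv,lpv,lpz,lvw,lvz,lwz,npv,nvz,puz,pvz,vwz
∂3: piv[alpv,alpz,alvw,alvz,alwz,apuz,apvz,avwz] rk=8  ker:lpvz,lvwz
rk∂_2=20

rank∂_2=20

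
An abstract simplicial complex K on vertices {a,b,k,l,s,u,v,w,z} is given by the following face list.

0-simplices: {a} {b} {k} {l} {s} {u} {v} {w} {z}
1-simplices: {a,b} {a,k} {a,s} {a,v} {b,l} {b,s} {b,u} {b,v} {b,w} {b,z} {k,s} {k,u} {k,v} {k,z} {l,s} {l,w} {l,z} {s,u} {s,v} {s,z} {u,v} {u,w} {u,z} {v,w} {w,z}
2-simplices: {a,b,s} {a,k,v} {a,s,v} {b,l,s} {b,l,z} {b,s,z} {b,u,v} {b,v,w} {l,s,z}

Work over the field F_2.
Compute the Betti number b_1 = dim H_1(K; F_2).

b_1=9

n_0=9 n_1=25 n_2=9  [Z2]
∂1: piv[ab,ak,as,av,bl,bu,bw,bz] rk=8  ker:bs,bv,ks,ku,kv,kz,ls,lw,lz,su,sv,sz,uv,uw,uz,vw,wz
∂2: piv[abs,akv,asv,bls,blz,bsz,buv,bvw] rk=8  ker:lsz
b_1=(25−8)−8=9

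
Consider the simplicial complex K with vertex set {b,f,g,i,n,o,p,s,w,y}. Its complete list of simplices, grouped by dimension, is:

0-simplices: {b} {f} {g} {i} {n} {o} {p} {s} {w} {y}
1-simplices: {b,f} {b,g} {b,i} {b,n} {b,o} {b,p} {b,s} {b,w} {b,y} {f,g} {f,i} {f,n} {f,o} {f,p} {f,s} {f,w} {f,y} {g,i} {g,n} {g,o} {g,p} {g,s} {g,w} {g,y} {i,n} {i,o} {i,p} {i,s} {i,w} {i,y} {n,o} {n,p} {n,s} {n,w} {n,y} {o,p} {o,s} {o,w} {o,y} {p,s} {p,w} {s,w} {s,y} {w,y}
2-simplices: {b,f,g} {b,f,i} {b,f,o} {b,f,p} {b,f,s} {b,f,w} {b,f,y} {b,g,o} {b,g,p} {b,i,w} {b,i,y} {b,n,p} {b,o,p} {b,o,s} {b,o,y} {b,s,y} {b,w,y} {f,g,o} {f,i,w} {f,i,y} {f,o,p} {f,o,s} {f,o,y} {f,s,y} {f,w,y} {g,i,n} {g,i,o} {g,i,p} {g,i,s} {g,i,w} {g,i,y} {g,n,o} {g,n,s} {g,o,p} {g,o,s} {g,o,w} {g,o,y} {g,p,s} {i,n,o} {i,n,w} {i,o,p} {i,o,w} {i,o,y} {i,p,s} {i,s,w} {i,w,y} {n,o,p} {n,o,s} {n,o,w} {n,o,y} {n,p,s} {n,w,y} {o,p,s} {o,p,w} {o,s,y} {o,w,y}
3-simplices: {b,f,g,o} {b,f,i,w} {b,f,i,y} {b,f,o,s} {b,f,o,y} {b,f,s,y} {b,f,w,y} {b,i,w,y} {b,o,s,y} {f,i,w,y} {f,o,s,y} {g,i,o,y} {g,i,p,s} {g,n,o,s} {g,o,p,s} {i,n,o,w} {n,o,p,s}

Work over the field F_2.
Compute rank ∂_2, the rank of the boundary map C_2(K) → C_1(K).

n_0=10 n_1=44 n_2=56 n_3=17  [Z2]
∂1: piv[bf,bg,bi,bn,bo,bp,bs,bw,by] rk=9  ker:fg,fi,fn,fo,fp,fs,fw,fy,gi,gn,go,gp,gs,gw,gy,in,io,ip,is,iw,iy,no,np,ns,nw,ny,op,os,ow,oy,ps,pw,sw,sy,wy
∂2: piv[bfg,bfi,bfo,bfp,bfs,bfw,bfy,bgo,bgp,biw,biy,bnp,bop,bos,boy,bsy,bwy,gin,gio,gip,gis,giw,giy,gno,gns,gos,gow,goy,gps,inw,isw,nop,noy,opw] rk=34  ker:fgo,fiw,fiy,fop,fos,foy,fsy,fwy,gop,ino,iop,iow,ioy,ips,iwy,nos,now,nps,nwy,ops,osy,owy
∂3: piv[bfgo,bfiw,bfiy,bfos,bfoy,bfsy,bfwy,biwy,bosy,gioy,gips,gnos,gops,inow,nops] rk=15  ker:fiwy,fosy
rk∂_2=34

rank∂_2=34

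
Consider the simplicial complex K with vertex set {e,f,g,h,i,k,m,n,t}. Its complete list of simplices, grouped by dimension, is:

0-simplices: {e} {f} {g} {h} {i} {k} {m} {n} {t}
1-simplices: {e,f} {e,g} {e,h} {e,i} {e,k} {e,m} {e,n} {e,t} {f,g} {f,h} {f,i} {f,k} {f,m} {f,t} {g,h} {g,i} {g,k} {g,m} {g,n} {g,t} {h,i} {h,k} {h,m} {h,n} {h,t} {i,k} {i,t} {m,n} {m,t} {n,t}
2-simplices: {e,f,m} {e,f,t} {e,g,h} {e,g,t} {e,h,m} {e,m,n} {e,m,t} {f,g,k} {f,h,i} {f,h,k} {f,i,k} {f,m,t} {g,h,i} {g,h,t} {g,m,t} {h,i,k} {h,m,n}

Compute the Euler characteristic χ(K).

χ(K)=-4

n_0=9 n_1=30 n_2=17
χ=+9−30+17=-4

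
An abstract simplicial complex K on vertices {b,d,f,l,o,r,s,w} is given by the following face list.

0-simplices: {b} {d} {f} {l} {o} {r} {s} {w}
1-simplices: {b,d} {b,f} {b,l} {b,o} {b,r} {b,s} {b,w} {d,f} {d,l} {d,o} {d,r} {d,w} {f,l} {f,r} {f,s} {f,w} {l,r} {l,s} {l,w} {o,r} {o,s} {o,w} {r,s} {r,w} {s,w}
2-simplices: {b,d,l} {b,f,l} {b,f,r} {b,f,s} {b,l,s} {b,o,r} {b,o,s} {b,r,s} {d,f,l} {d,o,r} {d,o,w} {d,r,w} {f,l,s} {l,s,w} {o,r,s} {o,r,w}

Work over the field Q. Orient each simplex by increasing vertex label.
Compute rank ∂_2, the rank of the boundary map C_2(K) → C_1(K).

n_0=8 n_1=25 n_2=16  [Q]
∂1: piv[bd,bf,bl,bo,br,bs,bw] rk=7  ker:df,dl,do,dr,dw,fl,fr,fs,fw,lr,ls,lw,or,os,ow,rs,rw,sw
∂2: piv[bdl,bfl,bfr,bfs,bls,bor,bos,brs,dfl,dor,dow,drw,lsw] rk=13  ker:fls,ors,orw
rk∂_2=13

rank∂_2=13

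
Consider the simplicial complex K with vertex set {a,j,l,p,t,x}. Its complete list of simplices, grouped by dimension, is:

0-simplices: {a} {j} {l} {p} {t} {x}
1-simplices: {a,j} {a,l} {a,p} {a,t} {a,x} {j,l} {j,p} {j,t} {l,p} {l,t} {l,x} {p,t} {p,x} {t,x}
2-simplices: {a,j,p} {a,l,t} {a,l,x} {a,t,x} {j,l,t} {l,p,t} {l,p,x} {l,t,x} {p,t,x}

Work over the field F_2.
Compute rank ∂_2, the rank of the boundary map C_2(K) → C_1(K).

n_0=6 n_1=14 n_2=9  [Z2]
∂1: piv[aj,al,ap,at,ax] rk=5  ker:jl,jp,jt,lp,lt,lx,pt,px,tx
∂2: piv[ajp,alt,alx,atx,jlt,lpt,lpx] rk=7  ker:ltx,ptx
rk∂_2=7

rank∂_2=7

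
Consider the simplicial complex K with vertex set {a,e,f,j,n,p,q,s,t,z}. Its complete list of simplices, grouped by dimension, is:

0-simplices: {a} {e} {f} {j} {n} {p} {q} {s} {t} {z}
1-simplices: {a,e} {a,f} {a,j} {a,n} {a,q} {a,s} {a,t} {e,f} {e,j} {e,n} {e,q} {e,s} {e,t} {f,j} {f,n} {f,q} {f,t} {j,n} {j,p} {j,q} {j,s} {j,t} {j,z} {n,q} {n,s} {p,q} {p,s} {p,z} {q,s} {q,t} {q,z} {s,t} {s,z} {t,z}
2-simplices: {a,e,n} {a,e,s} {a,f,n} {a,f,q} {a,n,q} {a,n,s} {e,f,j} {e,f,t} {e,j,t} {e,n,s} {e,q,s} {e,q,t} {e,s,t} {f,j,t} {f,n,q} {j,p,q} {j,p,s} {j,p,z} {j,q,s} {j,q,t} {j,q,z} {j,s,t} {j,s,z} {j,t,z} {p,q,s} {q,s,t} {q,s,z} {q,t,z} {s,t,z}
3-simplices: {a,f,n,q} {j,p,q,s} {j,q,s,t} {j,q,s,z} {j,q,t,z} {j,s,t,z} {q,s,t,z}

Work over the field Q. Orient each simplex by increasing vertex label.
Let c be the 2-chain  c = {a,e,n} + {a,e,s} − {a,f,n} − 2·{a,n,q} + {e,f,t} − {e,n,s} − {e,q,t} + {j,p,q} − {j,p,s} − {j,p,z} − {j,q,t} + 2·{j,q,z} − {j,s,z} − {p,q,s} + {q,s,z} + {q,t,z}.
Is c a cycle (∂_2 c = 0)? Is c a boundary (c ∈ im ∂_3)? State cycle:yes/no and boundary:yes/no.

cycle:no boundary:no

n_0=10 n_1=34 n_2=29 n_3=7  [Q]
∂1: piv[ae,af,aj,an,aq,as,at,jp,jz] rk=9  ker:ef,ej,en,eq,es,et,fj,fn,fq,ft,jn,jq,js,jt,nq,ns,pq,ps,pz,qs,qt,qz,st,sz,tz
∂2: piv[aen,aes,afn,afq,anq,ans,efj,eft,ejt,eqs,eqt,est,jpq,jps,jpz,jqs,jqt,jqz,jsz,jtz] rk=20  ker:ens,fjt,fnq,jst,pqs,qst,qsz,qtz,stz
∂3: piv[afnq,jpqs,jqst,jqsz,jqtz,jstz] rk=6  ker:qstz
∂2c = 2·{a,e} − {a,f} − 2·{a,n} + 2·{a,q} − {a,s} + {e,f} − {e,q} + 2·{e,s} − {f,n} + {f,t} − {j,p} + {j,t} − 2·{n,q} − {n,s} − {p,z} − {q,t} + {t,z}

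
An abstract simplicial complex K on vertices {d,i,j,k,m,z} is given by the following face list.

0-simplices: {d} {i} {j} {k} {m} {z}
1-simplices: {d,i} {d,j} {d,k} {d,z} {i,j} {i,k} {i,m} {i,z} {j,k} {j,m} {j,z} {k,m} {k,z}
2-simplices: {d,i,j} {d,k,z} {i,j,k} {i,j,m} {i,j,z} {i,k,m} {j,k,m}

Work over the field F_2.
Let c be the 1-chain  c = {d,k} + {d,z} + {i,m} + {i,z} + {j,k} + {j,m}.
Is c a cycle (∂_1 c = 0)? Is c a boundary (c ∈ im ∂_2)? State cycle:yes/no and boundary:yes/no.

cycle:yes boundary:no

n_0=6 n_1=13 n_2=7  [Z2]
∂1: piv[di,dj,dk,dz,im] rk=5  ker:ij,ik,iz,jk,jm,jz,km,kz
∂2: piv[dij,dkz,ijk,ijm,ijz,ikm] rk=6  ker:jkm
∂1c = 0
c vs im∂2: residual ≠ 0 ⇒ not boundary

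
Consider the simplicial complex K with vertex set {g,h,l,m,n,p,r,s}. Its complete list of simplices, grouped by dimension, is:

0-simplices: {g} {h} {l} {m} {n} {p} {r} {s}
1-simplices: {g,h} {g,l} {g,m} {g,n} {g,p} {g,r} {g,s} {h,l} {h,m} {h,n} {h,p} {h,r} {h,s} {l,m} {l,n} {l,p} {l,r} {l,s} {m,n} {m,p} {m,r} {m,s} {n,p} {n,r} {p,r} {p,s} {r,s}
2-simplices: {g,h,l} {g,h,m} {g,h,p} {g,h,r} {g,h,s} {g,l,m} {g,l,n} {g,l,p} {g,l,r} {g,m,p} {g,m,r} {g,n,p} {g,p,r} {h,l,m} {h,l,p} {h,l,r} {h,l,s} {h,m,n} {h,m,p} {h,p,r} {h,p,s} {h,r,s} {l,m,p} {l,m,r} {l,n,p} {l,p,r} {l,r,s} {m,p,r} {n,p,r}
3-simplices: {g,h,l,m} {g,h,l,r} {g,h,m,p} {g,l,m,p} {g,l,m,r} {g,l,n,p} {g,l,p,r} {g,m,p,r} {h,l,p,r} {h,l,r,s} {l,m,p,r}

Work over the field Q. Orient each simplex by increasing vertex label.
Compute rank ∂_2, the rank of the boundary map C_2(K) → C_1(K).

n_0=8 n_1=27 n_2=29 n_3=11  [Q]
∂1: piv[gh,gl,gm,gn,gp,gr,gs] rk=7  ker:hl,hm,hn,hp,hr,hs,lm,ln,lp,lr,ls,mn,mp,mr,ms,np,nr,pr,ps,rs
∂2: piv[ghl,ghm,ghp,ghr,ghs,glm,gln,glp,glr,gmp,gmr,gnp,gpr,hls,hmn,hps,hrs,npr] rk=18  ker:hlm,hlp,hlr,hmp,hpr,lmp,lmr,lnp,lpr,lrs,mpr
∂3: piv[ghlm,ghlr,ghmp,glmp,glmr,glnp,glpr,gmpr,hlpr,hlrs] rk=10  ker:lmpr
rk∂_2=18

rank∂_2=18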